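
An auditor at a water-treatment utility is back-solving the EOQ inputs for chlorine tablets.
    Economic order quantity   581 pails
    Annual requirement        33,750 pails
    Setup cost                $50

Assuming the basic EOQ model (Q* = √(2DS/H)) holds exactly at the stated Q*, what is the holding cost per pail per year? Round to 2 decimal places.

$10.00

From Q* = √(2DS/H) ⇒ Q*² = 2DS/H.
H = 2DS / Q² = 2 × 33,750 × 50 / 581² = 9.9982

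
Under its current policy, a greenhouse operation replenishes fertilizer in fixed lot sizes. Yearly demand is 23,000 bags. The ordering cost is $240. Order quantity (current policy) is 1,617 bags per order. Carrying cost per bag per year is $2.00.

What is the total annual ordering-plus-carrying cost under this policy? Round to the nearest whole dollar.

$5,031

Ordering: D/Q × S = 23,000/1,617 × $240 = $3,413.73
Holding:  Q/2 × H = 1,617/2 × $2 = $1,617.00
Total = $3,413.73 + $1,617.00 = $5,030.73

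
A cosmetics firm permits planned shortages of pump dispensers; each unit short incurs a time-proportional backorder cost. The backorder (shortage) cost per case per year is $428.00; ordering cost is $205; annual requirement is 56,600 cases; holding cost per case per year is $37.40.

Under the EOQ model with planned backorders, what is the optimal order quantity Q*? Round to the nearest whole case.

Basic EOQ = √(2·56,600·205/37.4) = 787.706
Backorder adjustment √((H+b)/b) = √((37.4+428)/428) = 1.0428
Q* = 787.706 × 1.0428 ≈ 821.40

821 cases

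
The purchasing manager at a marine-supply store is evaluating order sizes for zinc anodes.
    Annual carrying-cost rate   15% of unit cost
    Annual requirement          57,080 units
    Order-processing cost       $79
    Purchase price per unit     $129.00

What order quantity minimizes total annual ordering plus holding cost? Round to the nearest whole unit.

683 units

Carrying cost H = $129 × 15% = $19.3500/unit/yr
2DS/H = 2·57,080·79/19.35 = 466,079.59
EOQ = √466,079.59 ≈ 682.70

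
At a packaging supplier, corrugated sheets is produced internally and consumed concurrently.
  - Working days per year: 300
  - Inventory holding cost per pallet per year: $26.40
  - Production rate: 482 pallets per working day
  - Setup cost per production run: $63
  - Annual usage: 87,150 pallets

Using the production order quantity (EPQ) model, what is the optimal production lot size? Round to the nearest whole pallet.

Daily demand d = 87,150/300 = 290.500; p = 482; 1 − d/p = 0.39730
EPQ = √(2DS / (H(1 − d/p)))
    = √(2 × 87,150 × 63 / (26.4 × 0.39730)) ≈ 1,023.19

1,023 pallets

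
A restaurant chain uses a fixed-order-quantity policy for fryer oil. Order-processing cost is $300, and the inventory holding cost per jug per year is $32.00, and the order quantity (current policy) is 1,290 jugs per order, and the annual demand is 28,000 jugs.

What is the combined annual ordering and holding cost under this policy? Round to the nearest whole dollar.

$27,152

Ordering: D/Q × S = 28,000/1,290 × $300 = $6,511.63
Holding:  Q/2 × H = 1,290/2 × $32 = $20,640.00
Total = $6,511.63 + $20,640.00 = $27,151.63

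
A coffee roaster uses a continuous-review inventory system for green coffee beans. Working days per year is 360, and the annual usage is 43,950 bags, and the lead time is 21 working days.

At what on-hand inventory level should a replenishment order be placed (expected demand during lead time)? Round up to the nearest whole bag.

Daily demand d = 43,950 / 360 = 122.083 bags/day
Demand during lead time = 122.083 × 21 = 2,563.75
Reorder point = 2,563.75 → round up

2,564 bags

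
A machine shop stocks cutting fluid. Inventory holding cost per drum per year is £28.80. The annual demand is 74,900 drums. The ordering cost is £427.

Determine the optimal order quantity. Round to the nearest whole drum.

2DS/H = 2·74,900·427/28.8 = 2,220,993.06
EOQ = √2,220,993.06 ≈ 1,490.30

1,490 drums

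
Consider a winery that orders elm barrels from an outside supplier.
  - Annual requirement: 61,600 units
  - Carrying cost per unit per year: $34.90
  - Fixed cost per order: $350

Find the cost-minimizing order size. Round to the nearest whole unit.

Q* = √(2·D·S / H) = √(2·61,600·350 / 34.9) = √1,235,530.1 ≈ 1,111.54

1,112 units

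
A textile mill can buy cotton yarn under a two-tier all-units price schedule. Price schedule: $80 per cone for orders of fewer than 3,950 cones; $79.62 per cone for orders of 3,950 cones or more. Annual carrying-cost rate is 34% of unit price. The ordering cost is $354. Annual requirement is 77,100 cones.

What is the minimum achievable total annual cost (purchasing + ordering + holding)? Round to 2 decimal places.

$6,199,076.55

H₁ = 34%×$80 = $27.2000;  H₂ = 34%×$79.62 = $27.0708
EOQ₁ = √(2×77,100×354/27.2000) = 1,416.64  (< 3,950, feasible at tier 1)
EOQ₂ = √(2×77,100×354/27.0708) = 1,420.02  (< 3,950 → use Q = 3,950 at tier-2 price)
TC(tier 1 (EOQ₁), Q≈1,416.6) = $6,206,532.60
TC(tier 2, Q≈3,950.0) = $6,199,076.55
Minimum at tier 2: $6,199,076.55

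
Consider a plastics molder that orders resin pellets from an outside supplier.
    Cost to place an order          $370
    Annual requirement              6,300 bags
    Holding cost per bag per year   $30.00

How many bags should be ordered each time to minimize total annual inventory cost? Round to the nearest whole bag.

394 bags

Optimal lot size Q* = (2 × 6,300 × $370 / $30)^½ ≈ 394.21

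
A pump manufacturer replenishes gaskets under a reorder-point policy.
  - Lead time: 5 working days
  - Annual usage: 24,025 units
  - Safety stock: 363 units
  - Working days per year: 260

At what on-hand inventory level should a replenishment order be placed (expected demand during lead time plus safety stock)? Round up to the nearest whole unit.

Daily demand d = 24,025 / 260 = 92.404 units/day
Demand during lead time = 92.404 × 5 = 462.02
Reorder point = 462.02 + 363 = 825.02 → round up

826 units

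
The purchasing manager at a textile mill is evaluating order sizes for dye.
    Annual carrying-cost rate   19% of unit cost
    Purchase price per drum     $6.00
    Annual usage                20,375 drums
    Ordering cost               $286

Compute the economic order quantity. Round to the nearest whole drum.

3,197 drums

Carrying cost H = $6 × 19% = $1.1400/drum/yr
EOQ = √(2DS/H) = √(2 × 20,375 × 286 / 1.14)
    = √(10,223,245.61) ≈ 3,197.38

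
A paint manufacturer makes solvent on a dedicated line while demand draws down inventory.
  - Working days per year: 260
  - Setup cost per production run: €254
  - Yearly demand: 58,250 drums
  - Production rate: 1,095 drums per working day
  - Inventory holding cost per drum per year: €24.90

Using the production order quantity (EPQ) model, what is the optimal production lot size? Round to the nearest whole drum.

1,222 drums

d = 58,250/260 = 224.0385 drums/day;  effective holding cost H(1 − d/p) = 24.9·(1 − 224.0385/1095) = 19.80543
Q* = √(2DS / H_eff) = √(2·58,250·254 / 19.80543) ≈ 1,222.33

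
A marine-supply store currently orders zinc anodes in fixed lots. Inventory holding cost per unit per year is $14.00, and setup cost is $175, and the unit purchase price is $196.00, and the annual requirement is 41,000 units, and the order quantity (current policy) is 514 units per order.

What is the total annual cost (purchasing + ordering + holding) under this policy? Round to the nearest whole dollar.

$8,053,557

Orders/yr = 41,000/514 = 79.767; ordering cost = 79.767 × $175 = $13,959.14
Average inventory = 514/2 = 257; holding cost = 257 × $14 = $3,598.00
Purchase cost = D·C = 41,000 × 196 = $8,036,000.00
Total = $13,959.14 + $3,598.00 + $8,036,000.00 = $8,053,557.14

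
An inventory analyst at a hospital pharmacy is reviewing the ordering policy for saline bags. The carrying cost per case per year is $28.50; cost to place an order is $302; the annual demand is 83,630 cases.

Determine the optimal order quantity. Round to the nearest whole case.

EOQ = √(2DS/H) = √(2 × 83,630 × 302 / 28.5)
    = √(1,772,369.12) ≈ 1,331.30

1,331 cases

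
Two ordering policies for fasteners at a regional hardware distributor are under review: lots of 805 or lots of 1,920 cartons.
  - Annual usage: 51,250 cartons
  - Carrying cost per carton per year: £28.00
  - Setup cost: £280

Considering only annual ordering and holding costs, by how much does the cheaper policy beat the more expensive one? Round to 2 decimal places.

Annual cost at Q: ordering D·S/Q plus holding Q·H/2.
TC(805) = (51,250/805)×280 + (805/2)×28 = £29,096.09
TC(1,920) = (51,250/1,920)×280 + (1,920/2)×28 = £34,353.96
Lots of 805 are cheaper by £5,257.87.

£5,257.87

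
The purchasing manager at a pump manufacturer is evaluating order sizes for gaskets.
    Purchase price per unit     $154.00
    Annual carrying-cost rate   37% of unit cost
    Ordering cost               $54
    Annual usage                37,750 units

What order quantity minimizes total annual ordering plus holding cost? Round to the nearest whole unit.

267 units

Carrying cost H = $154 × 37% = $56.9800/unit/yr
Optimal lot size Q* = (2 × 37,750 × $54 / $56.98)^½ ≈ 267.49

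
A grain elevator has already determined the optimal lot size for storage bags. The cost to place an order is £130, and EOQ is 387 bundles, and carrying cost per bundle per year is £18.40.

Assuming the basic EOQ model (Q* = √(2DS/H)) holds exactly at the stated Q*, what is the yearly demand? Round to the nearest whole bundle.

Since Q* = (2DS/H)^½, squaring gives Q*²·H = 2DS.
D = Q²H / (2S) = 387² × 18.4 / (2 × 130) = 10,599.04

10,599 bundles per year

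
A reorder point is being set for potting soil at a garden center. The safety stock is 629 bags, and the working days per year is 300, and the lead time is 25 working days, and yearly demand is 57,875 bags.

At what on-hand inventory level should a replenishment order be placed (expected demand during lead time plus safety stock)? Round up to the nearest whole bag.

Daily demand d = 57,875 / 300 = 192.917 bags/day
Demand during lead time = 192.917 × 25 = 4,822.92
Reorder point = 4,822.92 + 629 = 5,451.92 → round up

5,452 bags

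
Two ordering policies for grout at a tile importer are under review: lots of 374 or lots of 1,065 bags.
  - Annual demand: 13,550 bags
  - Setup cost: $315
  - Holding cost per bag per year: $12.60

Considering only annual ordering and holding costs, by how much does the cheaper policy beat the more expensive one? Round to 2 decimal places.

$3,051.39

Annual cost at Q: ordering D·S/Q plus holding Q·H/2.
TC(374) = (13,550/374)×315 + (374/2)×12.6 = $13,768.63
TC(1,065) = (13,550/1,065)×315 + (1,065/2)×12.6 = $10,717.25
Lots of 1,065 are cheaper by $3,051.39.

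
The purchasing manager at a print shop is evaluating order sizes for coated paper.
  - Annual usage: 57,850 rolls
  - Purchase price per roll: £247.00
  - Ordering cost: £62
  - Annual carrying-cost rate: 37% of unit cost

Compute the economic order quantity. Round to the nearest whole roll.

H = i·C = 0.37 × £247 = £91.3900 per roll-year
Optimal lot size Q* = (2 × 57,850 × £62 / £91.39)^½ ≈ 280.16

280 rolls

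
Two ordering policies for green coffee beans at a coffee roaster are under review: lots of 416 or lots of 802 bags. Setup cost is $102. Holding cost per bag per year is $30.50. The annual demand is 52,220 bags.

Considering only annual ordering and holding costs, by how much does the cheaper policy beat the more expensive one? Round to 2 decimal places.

$276.00

For each Q, cost = (D/Q)·S + (Q/2)·H.
TC(416) = (52,220/416)×102 + (416/2)×30.5 = $19,147.94
TC(802) = (52,220/802)×102 + (802/2)×30.5 = $18,871.95
Lots of 802 are cheaper by $276.00.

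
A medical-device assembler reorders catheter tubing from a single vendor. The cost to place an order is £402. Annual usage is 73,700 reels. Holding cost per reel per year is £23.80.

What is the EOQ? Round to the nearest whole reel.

1,578 reels

Optimal lot size Q* = (2 × 73,700 × £402 / £23.8)^½ ≈ 1,577.88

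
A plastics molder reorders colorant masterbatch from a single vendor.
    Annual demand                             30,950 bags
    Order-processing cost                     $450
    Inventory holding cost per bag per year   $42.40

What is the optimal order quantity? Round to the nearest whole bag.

811 bags

Optimal lot size Q* = (2 × 30,950 × $450 / $42.4)^½ ≈ 810.53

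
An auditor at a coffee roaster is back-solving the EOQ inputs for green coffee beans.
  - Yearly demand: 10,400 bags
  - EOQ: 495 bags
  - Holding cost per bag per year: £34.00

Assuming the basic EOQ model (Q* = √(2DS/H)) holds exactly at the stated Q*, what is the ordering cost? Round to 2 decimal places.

EOQ relation: Q² = 2DS/H, so rearrange for the unknown.
S = Q²H / (2D) = 495² × 34 / (2 × 10,400) = 400.5216

£400.52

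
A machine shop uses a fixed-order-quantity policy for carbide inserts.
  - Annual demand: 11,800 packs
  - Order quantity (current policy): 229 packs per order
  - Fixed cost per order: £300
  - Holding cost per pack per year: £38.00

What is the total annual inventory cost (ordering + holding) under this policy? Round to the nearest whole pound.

£19,810

Annual ordering cost = (D/Q)·S = (11,800/229) × 300 = £15,458.52
Annual holding cost  = (Q/2)·H = (229/2) × 38 = £4,351.00
Total = £15,458.52 + £4,351.00 = £19,809.52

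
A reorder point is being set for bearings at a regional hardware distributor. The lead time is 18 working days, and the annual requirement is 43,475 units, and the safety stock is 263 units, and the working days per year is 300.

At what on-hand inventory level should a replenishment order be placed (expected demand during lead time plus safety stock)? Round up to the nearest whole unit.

Daily demand d = 43,475 / 300 = 144.917 units/day
Demand during lead time = 144.917 × 18 = 2,608.50
Reorder point = 2,608.50 + 263 = 2,871.50 → round up

2,872 units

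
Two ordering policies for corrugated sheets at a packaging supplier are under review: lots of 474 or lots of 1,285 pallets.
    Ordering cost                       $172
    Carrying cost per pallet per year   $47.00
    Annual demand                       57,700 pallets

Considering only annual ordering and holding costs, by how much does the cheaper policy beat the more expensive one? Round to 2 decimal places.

$5,844.22

Annual cost at Q: ordering D·S/Q plus holding Q·H/2.
TC(474) = (57,700/474)×172 + (474/2)×47 = $32,076.55
TC(1,285) = (57,700/1,285)×172 + (1,285/2)×47 = $37,920.77
|ΔTC| = |$32,076.55 − $37,920.77| = $5,844.22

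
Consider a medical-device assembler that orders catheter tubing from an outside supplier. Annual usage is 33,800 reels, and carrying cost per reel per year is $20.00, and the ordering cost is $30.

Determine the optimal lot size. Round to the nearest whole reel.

318 reels

2DS/H = 2·33,800·30/20 = 101,400.00
EOQ = √101,400.00 ≈ 318.43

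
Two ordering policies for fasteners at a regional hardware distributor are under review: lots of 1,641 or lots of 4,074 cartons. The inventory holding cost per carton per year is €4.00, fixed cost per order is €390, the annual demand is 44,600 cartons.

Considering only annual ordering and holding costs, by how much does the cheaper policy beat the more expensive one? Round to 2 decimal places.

€1,464.12

Annual cost at Q: ordering D·S/Q plus holding Q·H/2.
TC(1,641) = (44,600/1,641)×390 + (1,641/2)×4 = €13,881.63
TC(4,074) = (44,600/4,074)×390 + (4,074/2)×4 = €12,417.51
|ΔTC| = |€13,881.63 − €12,417.51| = €1,464.12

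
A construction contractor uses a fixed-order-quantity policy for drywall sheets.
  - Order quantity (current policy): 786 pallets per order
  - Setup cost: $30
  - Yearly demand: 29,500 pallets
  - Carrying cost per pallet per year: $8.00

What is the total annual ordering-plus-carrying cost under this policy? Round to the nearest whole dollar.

Annual ordering cost = (D/Q)·S = (29,500/786) × 30 = $1,125.95
Annual holding cost  = (Q/2)·H = (786/2) × 8 = $3,144.00
Total = $1,125.95 + $3,144.00 = $4,269.95

$4,270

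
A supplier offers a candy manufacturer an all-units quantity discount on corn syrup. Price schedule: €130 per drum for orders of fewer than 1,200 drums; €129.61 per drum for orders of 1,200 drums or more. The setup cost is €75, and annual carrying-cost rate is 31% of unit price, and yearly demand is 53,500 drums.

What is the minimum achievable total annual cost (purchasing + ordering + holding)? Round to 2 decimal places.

H₁ = 31%×€130 = €40.3000;  H₂ = 31%×€129.61 = €40.1791
EOQ₁ = √(2×53,500×75/40.3000) = 446.24  (< 1,200, feasible at tier 1)
EOQ₂ = √(2×53,500×75/40.1791) = 446.91  (< 1,200 → use Q = 1,200 at tier-2 price)
TC(tier 1 (EOQ₁), Q≈446.2) = €6,972,983.53
TC(tier 2, Q≈1,200.0) = €6,961,586.21
Minimum at tier 2: €6,961,586.21

€6,961,586.21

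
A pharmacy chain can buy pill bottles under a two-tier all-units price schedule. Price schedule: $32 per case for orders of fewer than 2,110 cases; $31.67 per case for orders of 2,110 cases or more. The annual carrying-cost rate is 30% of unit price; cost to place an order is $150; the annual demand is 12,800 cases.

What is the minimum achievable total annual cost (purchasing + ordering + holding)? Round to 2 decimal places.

H₁ = 30%×$32 = $9.6000;  H₂ = 30%×$31.67 = $9.5010
EOQ₁ = √(2×12,800×150/9.6000) = 632.46  (< 2,110, feasible at tier 1)
EOQ₂ = √(2×12,800×150/9.5010) = 635.74  (< 2,110 → use Q = 2,110 at tier-2 price)
TC(tier 1 (EOQ₁), Q≈632.5) = $415,671.57
TC(tier 2, Q≈2,110.0) = $416,309.51
Minimum at tier 1 (EOQ₁): $415,671.57

$415,671.57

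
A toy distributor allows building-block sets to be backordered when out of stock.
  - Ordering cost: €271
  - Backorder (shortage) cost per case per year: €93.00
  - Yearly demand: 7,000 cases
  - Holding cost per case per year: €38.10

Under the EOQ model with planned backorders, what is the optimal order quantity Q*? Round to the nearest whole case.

375 cases

Q* = √(2DS/H) · √((H + b)/b)
   = √(2 × 7,000 × 271 / 38.1) · √((38.1 + 93) / 93)
   = 315.563 × 1.1873 ≈ 374.67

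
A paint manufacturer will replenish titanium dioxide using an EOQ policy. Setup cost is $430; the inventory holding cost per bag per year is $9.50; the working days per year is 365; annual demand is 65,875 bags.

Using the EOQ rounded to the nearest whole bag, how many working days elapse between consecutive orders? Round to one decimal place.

EOQ = √(2DS/H) = √(2 × 65,875 × 430 / 9.5)
    = √(5,963,421.05) ≈ 2,442.01 → Q = 2,442 bags
T = Q/D × 365 days = 2,442/65,875 × 365 = 13.531 days

13.5 days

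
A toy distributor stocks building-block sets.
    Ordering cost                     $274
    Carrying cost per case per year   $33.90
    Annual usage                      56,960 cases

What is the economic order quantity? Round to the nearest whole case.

2DS/H = 2·56,960·274/33.9 = 920,769.32
EOQ = √920,769.32 ≈ 959.57

960 cases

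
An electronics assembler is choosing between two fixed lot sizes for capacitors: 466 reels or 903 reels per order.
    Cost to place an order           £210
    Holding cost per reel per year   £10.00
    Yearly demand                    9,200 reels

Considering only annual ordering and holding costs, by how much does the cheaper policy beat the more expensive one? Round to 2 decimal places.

For each Q, cost = (D/Q)·S + (Q/2)·H.
TC(466) = (9,200/466)×210 + (466/2)×10 = £6,475.92
TC(903) = (9,200/903)×210 + (903/2)×10 = £6,654.53
|ΔTC| = |£6,475.92 − £6,654.53| = £178.61

£178.61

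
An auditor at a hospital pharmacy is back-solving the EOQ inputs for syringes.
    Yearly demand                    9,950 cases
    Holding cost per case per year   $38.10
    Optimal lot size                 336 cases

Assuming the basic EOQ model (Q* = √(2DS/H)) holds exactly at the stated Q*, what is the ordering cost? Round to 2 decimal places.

$216.15

EOQ relation: Q² = 2DS/H, so rearrange for the unknown.
S = Q²H / (2D) = 336² × 38.1 / (2 × 9,950) = 216.1476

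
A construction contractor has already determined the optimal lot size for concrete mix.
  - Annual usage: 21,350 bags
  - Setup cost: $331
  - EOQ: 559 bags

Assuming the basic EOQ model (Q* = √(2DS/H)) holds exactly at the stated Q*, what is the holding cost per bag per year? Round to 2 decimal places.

$45.23

From Q* = √(2DS/H) ⇒ Q*² = 2DS/H.
H = 2DS / Q² = 2 × 21,350 × 331 / 559² = 45.2306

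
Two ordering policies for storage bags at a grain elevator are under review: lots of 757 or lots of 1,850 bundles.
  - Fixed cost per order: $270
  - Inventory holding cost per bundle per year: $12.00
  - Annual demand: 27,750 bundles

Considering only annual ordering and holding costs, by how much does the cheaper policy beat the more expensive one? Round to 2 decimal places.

For each Q, cost = (D/Q)·S + (Q/2)·H.
TC(757) = (27,750/757)×270 + (757/2)×12 = $14,439.62
TC(1,850) = (27,750/1,850)×270 + (1,850/2)×12 = $15,150.00
|ΔTC| = |$14,439.62 − $15,150.00| = $710.38

$710.38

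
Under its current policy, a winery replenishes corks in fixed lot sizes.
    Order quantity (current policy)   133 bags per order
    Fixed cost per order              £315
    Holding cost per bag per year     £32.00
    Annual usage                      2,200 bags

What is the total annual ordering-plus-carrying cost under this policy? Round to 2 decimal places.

Ordering: D/Q × S = 2,200/133 × £315 = £5,210.53
Holding:  Q/2 × H = 133/2 × £32 = £2,128.00
Total = £5,210.53 + £2,128.00 = £7,338.53

£7,338.53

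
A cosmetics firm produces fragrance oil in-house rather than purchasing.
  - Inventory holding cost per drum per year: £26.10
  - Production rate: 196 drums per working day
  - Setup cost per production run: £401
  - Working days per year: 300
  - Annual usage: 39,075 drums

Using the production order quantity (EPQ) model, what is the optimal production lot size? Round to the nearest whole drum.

d = 39,075/300 = 130.2500 drums/day;  effective holding cost H(1 − d/p) = 26.1·(1 − 130.2500/196) = 8.75548
Q* = √(2DS / H_eff) = √(2·39,075·401 / 8.75548) ≈ 1,891.89

1,892 drums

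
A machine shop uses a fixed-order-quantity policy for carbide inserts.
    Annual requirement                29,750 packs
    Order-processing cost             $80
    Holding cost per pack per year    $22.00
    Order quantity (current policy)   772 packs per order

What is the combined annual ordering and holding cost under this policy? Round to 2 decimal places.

$11,574.90

Ordering: D/Q × S = 29,750/772 × $80 = $3,082.90
Holding:  Q/2 × H = 772/2 × $22 = $8,492.00
Total = $3,082.90 + $8,492.00 = $11,574.90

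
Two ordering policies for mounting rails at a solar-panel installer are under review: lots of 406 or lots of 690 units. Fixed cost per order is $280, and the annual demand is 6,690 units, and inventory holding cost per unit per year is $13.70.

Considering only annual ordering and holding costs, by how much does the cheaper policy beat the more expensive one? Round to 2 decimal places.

$46.39

Annual cost at Q: ordering D·S/Q plus holding Q·H/2.
TC(406) = (6,690/406)×280 + (406/2)×13.7 = $7,394.89
TC(690) = (6,690/690)×280 + (690/2)×13.7 = $7,441.28
Cheaper: Q = 406.  Difference = $46.39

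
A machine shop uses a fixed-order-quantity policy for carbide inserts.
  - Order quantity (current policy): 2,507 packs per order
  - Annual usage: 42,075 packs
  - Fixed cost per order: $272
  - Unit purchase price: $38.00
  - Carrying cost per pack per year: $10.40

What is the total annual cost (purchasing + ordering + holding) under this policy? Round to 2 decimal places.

Annual ordering cost = (D/Q)·S = (42,075/2,507) × 272 = $4,564.98
Annual holding cost  = (Q/2)·H = (2,507/2) × 10.4 = $13,036.40
Purchase cost = D·C = 42,075 × 38 = $1,598,850.00
Total = $4,564.98 + $13,036.40 + $1,598,850.00 = $1,616,451.38

$1,616,451.38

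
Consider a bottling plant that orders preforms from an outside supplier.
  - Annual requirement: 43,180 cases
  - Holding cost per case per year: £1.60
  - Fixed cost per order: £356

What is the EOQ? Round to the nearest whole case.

Optimal lot size Q* = (2 × 43,180 × £356 / £1.6)^½ ≈ 4,383.50

4,384 cases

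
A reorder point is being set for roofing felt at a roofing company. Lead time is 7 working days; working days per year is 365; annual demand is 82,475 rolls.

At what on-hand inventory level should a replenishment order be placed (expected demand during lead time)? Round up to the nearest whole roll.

Daily demand d = 82,475 / 365 = 225.959 rolls/day
Demand during lead time = 225.959 × 7 = 1,581.71
Reorder point = 1,581.71 → round up

1,582 rolls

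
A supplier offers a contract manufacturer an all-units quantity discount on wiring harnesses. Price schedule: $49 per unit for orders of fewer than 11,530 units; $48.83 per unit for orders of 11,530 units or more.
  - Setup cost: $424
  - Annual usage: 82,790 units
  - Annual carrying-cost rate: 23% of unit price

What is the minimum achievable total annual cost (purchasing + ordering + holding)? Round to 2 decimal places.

$4,084,838.65

H₁ = 23%×$49 = $11.2700;  H₂ = 23%×$48.83 = $11.2309
EOQ₁ = √(2×82,790×424/11.2700) = 2,495.89  (< 11,530, feasible at tier 1)
EOQ₂ = √(2×82,790×424/11.2309) = 2,500.23  (< 11,530 → use Q = 11,530 at tier-2 price)
TC(tier 1 (EOQ₁), Q≈2,495.9) = $4,084,838.65
TC(tier 2, Q≈11,530.0) = $4,110,426.33
Minimum at tier 1 (EOQ₁): $4,084,838.65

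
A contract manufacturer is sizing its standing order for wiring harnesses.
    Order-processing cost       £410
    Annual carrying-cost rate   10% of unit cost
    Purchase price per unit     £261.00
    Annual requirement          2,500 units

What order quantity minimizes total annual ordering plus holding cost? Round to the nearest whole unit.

Carrying cost H = £261 × 10% = £26.1000/unit/yr
Q* = √(2·D·S / H) = √(2·2,500·410 / 26.1) = √78,544.1 ≈ 280.26

280 units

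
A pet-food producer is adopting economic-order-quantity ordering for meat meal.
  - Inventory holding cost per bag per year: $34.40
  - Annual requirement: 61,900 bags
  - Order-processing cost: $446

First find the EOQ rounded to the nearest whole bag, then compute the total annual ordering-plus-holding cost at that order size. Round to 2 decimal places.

$43,581.98

2DS/H = 2·61,900·446/34.4 = 1,605,081.40
EOQ = √1,605,081.40 ≈ 1,266.92 → Q = 1,267 bags
Annual ordering cost = (D/Q)·S = (61,900/1,267) × 446 = $21,789.58
Annual holding cost  = (Q/2)·H = (1,267/2) × 34.4 = $21,792.40
Total = $21,789.58 + $21,792.40 = $43,581.98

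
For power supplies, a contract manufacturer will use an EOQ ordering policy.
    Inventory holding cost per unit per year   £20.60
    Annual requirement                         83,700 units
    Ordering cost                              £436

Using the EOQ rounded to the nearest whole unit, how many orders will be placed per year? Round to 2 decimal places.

EOQ = √(2DS/H) = √(2 × 83,700 × 436 / 20.6)
    = √(3,543,029.13) ≈ 1,882.29 → Q = 1,882
N = D/Q = 83,700/1,882 ≈ 44.474 orders/yr

44.47 orders per year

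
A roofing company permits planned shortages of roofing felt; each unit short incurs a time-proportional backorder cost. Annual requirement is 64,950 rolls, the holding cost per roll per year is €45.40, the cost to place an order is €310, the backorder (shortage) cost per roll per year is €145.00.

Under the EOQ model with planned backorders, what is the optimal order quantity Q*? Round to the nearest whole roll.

1,079 rolls

Q* = √(2DS/H) · √((H + b)/b)
   = √(2 × 64,950 × 310 / 45.4) · √((45.4 + 145) / 145)
   = 941.797 × 1.1459 ≈ 1,079.21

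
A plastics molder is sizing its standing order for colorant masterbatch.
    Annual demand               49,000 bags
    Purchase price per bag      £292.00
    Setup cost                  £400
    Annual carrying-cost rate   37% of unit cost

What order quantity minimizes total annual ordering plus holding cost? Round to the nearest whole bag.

602 bags

Holding cost per bag per year: H = 37% × £292 = £108.0400
2DS/H = 2·49,000·400/108.04 = 362,828.58
EOQ = √362,828.58 ≈ 602.35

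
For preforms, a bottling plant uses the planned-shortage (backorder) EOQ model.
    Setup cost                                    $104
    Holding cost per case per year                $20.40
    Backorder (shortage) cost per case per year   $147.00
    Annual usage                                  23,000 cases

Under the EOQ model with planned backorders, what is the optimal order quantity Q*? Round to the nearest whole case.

517 cases

Q* = √(2DS/H) · √((H + b)/b)
   = √(2 × 23,000 × 104 / 20.4) · √((20.4 + 147) / 147)
   = 484.262 × 1.0671 ≈ 516.77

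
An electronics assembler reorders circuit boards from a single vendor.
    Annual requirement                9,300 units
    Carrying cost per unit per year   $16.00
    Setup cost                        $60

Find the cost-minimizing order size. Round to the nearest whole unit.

Q* = √(2·D·S / H) = √(2·9,300·60 / 16) = √69,750.0 ≈ 264.10

264 units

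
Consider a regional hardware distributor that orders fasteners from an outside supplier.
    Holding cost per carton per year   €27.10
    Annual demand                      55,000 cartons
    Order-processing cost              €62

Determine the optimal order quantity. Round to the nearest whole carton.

502 cartons

2DS/H = 2·55,000·62/27.1 = 251,660.52
EOQ = √251,660.52 ≈ 501.66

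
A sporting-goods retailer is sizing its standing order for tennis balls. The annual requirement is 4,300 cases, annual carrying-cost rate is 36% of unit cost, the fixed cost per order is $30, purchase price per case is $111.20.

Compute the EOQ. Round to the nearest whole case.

80 cases

Carrying cost H = $111.2 × 36% = $40.0320/case/yr
Optimal lot size Q* = (2 × 4,300 × $30 / $40.032)^½ ≈ 80.28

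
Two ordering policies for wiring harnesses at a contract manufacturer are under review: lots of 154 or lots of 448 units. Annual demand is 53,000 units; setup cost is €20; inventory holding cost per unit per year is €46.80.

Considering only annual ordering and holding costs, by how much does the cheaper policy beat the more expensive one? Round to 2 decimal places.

€2,362.55

Annual cost at Q: ordering D·S/Q plus holding Q·H/2.
TC(154) = (53,000/154)×20 + (154/2)×46.8 = €10,486.72
TC(448) = (53,000/448)×20 + (448/2)×46.8 = €12,849.27
Lots of 154 are cheaper by €2,362.55.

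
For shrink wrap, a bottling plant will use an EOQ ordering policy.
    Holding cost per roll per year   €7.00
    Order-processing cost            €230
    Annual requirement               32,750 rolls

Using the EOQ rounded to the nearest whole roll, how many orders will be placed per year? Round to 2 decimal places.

2DS/H = 2·32,750·230/7 = 2,152,142.86
EOQ = √2,152,142.86 ≈ 1,467.02 → Q = 1,467
N = D/Q = 32,750/1,467 ≈ 22.324 orders/yr

22.32 orders per year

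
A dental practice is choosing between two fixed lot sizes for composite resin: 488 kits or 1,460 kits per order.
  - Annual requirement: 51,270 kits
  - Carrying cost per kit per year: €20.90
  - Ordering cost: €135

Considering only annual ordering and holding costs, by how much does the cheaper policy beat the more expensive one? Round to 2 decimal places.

€714.82

TC(Q) = (D/Q)S + (Q/2)H
TC(488) = (51,270/488)×135 + (488/2)×20.9 = €19,282.90
TC(1,460) = (51,270/1,460)×135 + (1,460/2)×20.9 = €19,997.72
|ΔTC| = |€19,282.90 − €19,997.72| = €714.82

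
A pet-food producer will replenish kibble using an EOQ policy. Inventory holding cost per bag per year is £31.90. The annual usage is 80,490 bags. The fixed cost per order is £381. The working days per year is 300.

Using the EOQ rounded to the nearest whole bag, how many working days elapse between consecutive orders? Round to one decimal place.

2DS/H = 2·80,490·381/31.9 = 1,922,676.49
EOQ = √1,922,676.49 ≈ 1,386.61 → Q = 1,387 bags
Cycle time = (working days × Q)/D = (300 × 1,387) / 80,490 = 5.170 days

5.2 days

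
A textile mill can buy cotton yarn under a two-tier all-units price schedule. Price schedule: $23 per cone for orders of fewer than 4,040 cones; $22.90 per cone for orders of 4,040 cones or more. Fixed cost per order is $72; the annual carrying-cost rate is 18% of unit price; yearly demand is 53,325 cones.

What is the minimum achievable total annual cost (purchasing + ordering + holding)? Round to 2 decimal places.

H₁ = 18%×$23 = $4.1400;  H₂ = 18%×$22.90 = $4.1220
EOQ₁ = √(2×53,325×72/4.1400) = 1,361.90  (< 4,040, feasible at tier 1)
EOQ₂ = √(2×53,325×72/4.1220) = 1,364.87  (< 4,040 → use Q = 4,040 at tier-2 price)
TC(tier 1 (EOQ₁), Q≈1,361.9) = $1,232,113.28
TC(tier 2, Q≈4,040.0) = $1,230,419.29
Minimum at tier 2: $1,230,419.29

$1,230,419.29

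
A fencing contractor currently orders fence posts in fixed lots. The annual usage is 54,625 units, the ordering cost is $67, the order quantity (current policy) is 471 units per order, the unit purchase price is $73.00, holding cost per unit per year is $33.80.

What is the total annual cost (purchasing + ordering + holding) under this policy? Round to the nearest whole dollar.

Ordering: D/Q × S = 54,625/471 × $67 = $7,770.44
Holding:  Q/2 × H = 471/2 × $33.8 = $7,959.90
Purchase cost = D·C = 54,625 × 73 = $3,987,625.00
Total = $7,770.44 + $7,959.90 + $3,987,625.00 = $4,003,355.34

$4,003,355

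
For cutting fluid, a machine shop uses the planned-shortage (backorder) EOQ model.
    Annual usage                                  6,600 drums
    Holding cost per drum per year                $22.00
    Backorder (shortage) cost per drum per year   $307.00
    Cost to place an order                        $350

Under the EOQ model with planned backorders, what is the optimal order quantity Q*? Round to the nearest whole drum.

474 drums

Q* = √(2DS/H) · √((H + b)/b)
   = √(2 × 6,600 × 350 / 22) · √((22 + 307) / 307)
   = 458.258 × 1.0352 ≈ 474.39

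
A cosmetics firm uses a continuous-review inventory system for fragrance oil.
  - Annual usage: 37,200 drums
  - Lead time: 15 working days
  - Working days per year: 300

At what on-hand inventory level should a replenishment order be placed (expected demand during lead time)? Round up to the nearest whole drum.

1,860 drums

Daily demand d = 37,200 / 300 = 124.000 drums/day
Demand during lead time = 124.000 × 15 = 1,860.00
Reorder point = 1,860.00 → round up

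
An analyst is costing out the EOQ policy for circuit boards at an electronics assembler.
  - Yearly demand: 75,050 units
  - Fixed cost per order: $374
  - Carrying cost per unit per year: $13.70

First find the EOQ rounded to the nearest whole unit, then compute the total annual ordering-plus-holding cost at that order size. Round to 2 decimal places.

EOQ = √(2DS/H) = √(2 × 75,050 × 374 / 13.7)
    = √(4,097,620.44) ≈ 2,024.26 → Q = 2,024 units
Orders/yr = 75,050/2,024 = 37.080; ordering cost = 37.080 × $374 = $13,867.93
Average inventory = 2,024/2 = 1012; holding cost = 1012 × $13.7 = $13,864.40
Total = $13,867.93 + $13,864.40 = $27,732.33

$27,732.33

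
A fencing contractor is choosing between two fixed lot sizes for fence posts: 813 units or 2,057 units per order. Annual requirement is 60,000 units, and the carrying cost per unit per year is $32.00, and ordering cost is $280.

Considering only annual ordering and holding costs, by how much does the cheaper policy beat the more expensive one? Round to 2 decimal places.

$7,407.03

TC(Q) = (D/Q)S + (Q/2)H
TC(813) = (60,000/813)×280 + (813/2)×32 = $33,672.21
TC(2,057) = (60,000/2,057)×280 + (2,057/2)×32 = $41,079.23
Cheaper: Q = 813.  Difference = $7,407.03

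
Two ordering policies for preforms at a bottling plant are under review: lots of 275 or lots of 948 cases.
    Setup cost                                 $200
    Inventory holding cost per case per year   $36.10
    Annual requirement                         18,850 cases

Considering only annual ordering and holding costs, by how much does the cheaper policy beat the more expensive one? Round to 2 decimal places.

TC(Q) = (D/Q)S + (Q/2)H
TC(275) = (18,850/275)×200 + (275/2)×36.1 = $18,672.84
TC(948) = (18,850/948)×200 + (948/2)×36.1 = $21,088.19
Cheaper: Q = 275.  Difference = $2,415.35

$2,415.35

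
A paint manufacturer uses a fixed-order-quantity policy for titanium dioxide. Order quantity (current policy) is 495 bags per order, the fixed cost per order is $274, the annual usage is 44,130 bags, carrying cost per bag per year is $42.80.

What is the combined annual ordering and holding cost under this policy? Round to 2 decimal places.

Ordering: D/Q × S = 44,130/495 × $274 = $24,427.52
Holding:  Q/2 × H = 495/2 × $42.8 = $10,593.00
Total = $24,427.52 + $10,593.00 = $35,020.52

$35,020.52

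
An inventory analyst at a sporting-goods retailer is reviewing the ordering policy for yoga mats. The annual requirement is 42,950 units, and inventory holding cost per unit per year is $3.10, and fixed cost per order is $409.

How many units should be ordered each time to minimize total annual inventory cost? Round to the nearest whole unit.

Optimal lot size Q* = (2 × 42,950 × $409 / $3.1)^½ ≈ 3,366.49

3,366 units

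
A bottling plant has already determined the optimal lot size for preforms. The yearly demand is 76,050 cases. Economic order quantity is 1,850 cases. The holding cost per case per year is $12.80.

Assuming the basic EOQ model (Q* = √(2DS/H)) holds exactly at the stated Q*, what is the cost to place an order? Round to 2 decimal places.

$288.02

From Q* = √(2DS/H) ⇒ Q*² = 2DS/H.
S = Q²H / (2D) = 1,850² × 12.8 / (2 × 76,050) = 288.0210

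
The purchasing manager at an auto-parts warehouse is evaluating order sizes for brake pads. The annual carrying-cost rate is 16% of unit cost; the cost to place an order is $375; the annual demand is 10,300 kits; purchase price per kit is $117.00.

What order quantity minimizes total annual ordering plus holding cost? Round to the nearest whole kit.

642 kits

Holding cost per kit per year: H = 16% × $117 = $18.7200
Optimal lot size Q* = (2 × 10,300 × $375 / $18.72)^½ ≈ 642.39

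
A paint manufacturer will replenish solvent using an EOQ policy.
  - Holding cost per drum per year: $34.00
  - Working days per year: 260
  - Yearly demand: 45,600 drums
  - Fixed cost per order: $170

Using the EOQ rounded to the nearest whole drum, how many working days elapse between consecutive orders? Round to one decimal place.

3.8 days

2DS/H = 2·45,600·170/34 = 456,000.00
EOQ = √456,000.00 ≈ 675.28 → Q = 675 drums
Days between orders = 260 / (D/Q) = 260 / 67.556 ≈ 3.849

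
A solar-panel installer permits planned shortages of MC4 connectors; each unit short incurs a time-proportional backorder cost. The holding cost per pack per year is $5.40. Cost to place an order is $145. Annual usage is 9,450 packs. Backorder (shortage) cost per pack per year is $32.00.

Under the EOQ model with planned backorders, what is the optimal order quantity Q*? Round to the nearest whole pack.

770 packs

Q* = √(2DS/H) · √((H + b)/b)
   = √(2 × 9,450 × 145 / 5.4) · √((5.4 + 32) / 32)
   = 712.390 × 1.0811 ≈ 770.16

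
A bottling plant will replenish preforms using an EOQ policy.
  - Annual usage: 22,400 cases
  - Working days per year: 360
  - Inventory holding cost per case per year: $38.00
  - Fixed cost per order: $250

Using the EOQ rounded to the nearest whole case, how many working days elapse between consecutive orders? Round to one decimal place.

8.7 days

Q* = √(2·D·S / H) = √(2·22,400·250 / 38) = √294,736.8 ≈ 542.90 → Q = 543 cases
Cycle time = (working days × Q)/D = (360 × 543) / 22,400 = 8.727 days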